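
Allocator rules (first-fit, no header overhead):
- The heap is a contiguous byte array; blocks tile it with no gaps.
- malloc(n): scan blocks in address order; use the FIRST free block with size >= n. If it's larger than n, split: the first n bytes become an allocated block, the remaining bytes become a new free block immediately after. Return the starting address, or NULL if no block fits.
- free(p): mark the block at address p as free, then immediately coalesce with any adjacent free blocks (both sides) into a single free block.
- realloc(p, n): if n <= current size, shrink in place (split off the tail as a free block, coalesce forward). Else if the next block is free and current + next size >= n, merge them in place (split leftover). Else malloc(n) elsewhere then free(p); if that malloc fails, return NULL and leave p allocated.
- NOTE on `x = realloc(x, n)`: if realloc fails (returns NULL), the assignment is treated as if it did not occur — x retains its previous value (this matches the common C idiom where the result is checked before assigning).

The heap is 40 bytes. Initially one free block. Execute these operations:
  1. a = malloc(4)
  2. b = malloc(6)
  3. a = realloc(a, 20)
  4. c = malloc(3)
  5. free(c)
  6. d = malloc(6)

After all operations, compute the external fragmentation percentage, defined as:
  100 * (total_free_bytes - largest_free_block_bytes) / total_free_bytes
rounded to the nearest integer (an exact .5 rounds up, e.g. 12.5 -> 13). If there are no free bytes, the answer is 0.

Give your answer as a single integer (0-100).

Answer: 50

Derivation:
Op 1: a = malloc(4) -> a = 0; heap: [0-3 ALLOC][4-39 FREE]
Op 2: b = malloc(6) -> b = 4; heap: [0-3 ALLOC][4-9 ALLOC][10-39 FREE]
Op 3: a = realloc(a, 20) -> a = 10; heap: [0-3 FREE][4-9 ALLOC][10-29 ALLOC][30-39 FREE]
Op 4: c = malloc(3) -> c = 0; heap: [0-2 ALLOC][3-3 FREE][4-9 ALLOC][10-29 ALLOC][30-39 FREE]
Op 5: free(c) -> (freed c); heap: [0-3 FREE][4-9 ALLOC][10-29 ALLOC][30-39 FREE]
Op 6: d = malloc(6) -> d = 30; heap: [0-3 FREE][4-9 ALLOC][10-29 ALLOC][30-35 ALLOC][36-39 FREE]
Free blocks: [4 4] total_free=8 largest=4 -> 100*(8-4)/8 = 400/8 = 50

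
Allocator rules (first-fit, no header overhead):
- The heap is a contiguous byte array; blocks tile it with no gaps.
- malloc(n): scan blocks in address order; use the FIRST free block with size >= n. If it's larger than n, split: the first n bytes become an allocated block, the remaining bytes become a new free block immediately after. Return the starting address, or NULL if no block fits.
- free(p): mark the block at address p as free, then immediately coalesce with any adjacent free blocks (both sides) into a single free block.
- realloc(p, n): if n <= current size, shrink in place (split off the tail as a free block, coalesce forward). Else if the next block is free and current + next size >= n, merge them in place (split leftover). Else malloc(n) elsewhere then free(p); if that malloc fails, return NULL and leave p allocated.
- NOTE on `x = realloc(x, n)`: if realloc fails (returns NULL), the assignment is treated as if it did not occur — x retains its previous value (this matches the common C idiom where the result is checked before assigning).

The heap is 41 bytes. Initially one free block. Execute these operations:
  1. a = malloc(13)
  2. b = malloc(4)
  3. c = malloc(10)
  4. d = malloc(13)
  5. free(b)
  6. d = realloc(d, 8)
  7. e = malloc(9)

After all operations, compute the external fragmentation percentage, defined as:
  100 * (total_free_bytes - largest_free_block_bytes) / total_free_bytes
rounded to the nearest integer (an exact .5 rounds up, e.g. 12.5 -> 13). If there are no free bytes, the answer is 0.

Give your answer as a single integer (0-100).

Op 1: a = malloc(13) -> a = 0; heap: [0-12 ALLOC][13-40 FREE]
Op 2: b = malloc(4) -> b = 13; heap: [0-12 ALLOC][13-16 ALLOC][17-40 FREE]
Op 3: c = malloc(10) -> c = 17; heap: [0-12 ALLOC][13-16 ALLOC][17-26 ALLOC][27-40 FREE]
Op 4: d = malloc(13) -> d = 27; heap: [0-12 ALLOC][13-16 ALLOC][17-26 ALLOC][27-39 ALLOC][40-40 FREE]
Op 5: free(b) -> (freed b); heap: [0-12 ALLOC][13-16 FREE][17-26 ALLOC][27-39 ALLOC][40-40 FREE]
Op 6: d = realloc(d, 8) -> d = 27; heap: [0-12 ALLOC][13-16 FREE][17-26 ALLOC][27-34 ALLOC][35-40 FREE]
Op 7: e = malloc(9) -> e = NULL; heap: [0-12 ALLOC][13-16 FREE][17-26 ALLOC][27-34 ALLOC][35-40 FREE]
Free blocks: [4 6] total_free=10 largest=6 -> 100*(10-6)/10 = 400/10 = 40

Answer: 40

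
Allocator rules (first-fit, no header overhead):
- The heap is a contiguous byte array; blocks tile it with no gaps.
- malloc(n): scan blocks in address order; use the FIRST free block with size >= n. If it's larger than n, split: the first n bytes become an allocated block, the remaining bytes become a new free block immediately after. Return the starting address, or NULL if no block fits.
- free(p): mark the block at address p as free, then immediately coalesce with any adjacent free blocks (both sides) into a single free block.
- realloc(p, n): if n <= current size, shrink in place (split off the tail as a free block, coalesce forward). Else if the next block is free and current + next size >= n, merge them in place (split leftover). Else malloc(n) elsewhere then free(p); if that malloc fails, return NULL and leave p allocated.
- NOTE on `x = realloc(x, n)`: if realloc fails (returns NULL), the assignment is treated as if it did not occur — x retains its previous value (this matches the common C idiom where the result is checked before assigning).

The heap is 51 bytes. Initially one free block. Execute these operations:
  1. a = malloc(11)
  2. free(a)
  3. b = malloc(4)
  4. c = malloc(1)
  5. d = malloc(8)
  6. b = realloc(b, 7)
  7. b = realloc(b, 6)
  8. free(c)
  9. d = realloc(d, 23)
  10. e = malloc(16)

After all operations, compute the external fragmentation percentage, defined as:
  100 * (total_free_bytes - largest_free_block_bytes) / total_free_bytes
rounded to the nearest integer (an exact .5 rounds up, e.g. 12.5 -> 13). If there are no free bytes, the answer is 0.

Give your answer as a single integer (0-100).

Op 1: a = malloc(11) -> a = 0; heap: [0-10 ALLOC][11-50 FREE]
Op 2: free(a) -> (freed a); heap: [0-50 FREE]
Op 3: b = malloc(4) -> b = 0; heap: [0-3 ALLOC][4-50 FREE]
Op 4: c = malloc(1) -> c = 4; heap: [0-3 ALLOC][4-4 ALLOC][5-50 FREE]
Op 5: d = malloc(8) -> d = 5; heap: [0-3 ALLOC][4-4 ALLOC][5-12 ALLOC][13-50 FREE]
Op 6: b = realloc(b, 7) -> b = 13; heap: [0-3 FREE][4-4 ALLOC][5-12 ALLOC][13-19 ALLOC][20-50 FREE]
Op 7: b = realloc(b, 6) -> b = 13; heap: [0-3 FREE][4-4 ALLOC][5-12 ALLOC][13-18 ALLOC][19-50 FREE]
Op 8: free(c) -> (freed c); heap: [0-4 FREE][5-12 ALLOC][13-18 ALLOC][19-50 FREE]
Op 9: d = realloc(d, 23) -> d = 19; heap: [0-12 FREE][13-18 ALLOC][19-41 ALLOC][42-50 FREE]
Op 10: e = malloc(16) -> e = NULL; heap: [0-12 FREE][13-18 ALLOC][19-41 ALLOC][42-50 FREE]
Free blocks: [13 9] total_free=22 largest=13 -> 100*(22-13)/22 = 900/22 ≈ 40.909 -> rounds to 41

Answer: 41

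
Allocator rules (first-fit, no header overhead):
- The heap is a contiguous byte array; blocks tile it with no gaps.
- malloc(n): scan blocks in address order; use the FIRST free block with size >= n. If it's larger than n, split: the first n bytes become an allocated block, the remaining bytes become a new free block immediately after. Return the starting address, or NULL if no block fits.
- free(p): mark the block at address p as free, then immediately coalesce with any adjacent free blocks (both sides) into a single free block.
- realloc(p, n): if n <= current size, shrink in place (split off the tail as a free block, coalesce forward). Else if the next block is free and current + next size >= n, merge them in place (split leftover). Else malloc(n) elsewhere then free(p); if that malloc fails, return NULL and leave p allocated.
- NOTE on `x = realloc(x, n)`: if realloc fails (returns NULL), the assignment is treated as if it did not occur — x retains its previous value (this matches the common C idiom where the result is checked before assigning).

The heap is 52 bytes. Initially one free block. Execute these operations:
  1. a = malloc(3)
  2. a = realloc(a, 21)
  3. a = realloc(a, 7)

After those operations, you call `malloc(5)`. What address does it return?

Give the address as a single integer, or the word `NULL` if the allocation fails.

Answer: 7

Derivation:
Op 1: a = malloc(3) -> a = 0; heap: [0-2 ALLOC][3-51 FREE]
Op 2: a = realloc(a, 21) -> a = 0; heap: [0-20 ALLOC][21-51 FREE]
Op 3: a = realloc(a, 7) -> a = 0; heap: [0-6 ALLOC][7-51 FREE]
malloc(5): first-fit scan over [0-6 ALLOC][7-51 FREE] -> 7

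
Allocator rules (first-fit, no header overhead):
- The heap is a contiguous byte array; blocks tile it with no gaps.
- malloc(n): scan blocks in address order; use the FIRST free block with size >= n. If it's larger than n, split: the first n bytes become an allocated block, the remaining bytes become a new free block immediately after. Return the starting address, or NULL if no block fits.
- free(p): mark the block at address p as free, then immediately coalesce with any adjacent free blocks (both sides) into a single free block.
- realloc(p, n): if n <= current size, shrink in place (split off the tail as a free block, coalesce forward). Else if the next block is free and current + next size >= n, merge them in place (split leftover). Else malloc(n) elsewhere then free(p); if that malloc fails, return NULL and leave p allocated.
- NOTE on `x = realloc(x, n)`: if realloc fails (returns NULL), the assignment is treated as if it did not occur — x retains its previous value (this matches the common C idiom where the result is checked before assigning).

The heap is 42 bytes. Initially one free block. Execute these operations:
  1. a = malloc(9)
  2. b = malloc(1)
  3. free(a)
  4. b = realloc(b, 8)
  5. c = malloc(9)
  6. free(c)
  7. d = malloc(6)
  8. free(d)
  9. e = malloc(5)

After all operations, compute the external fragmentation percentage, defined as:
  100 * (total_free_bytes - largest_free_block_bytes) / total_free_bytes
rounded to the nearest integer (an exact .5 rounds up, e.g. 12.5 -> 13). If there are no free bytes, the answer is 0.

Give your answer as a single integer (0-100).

Answer: 14

Derivation:
Op 1: a = malloc(9) -> a = 0; heap: [0-8 ALLOC][9-41 FREE]
Op 2: b = malloc(1) -> b = 9; heap: [0-8 ALLOC][9-9 ALLOC][10-41 FREE]
Op 3: free(a) -> (freed a); heap: [0-8 FREE][9-9 ALLOC][10-41 FREE]
Op 4: b = realloc(b, 8) -> b = 9; heap: [0-8 FREE][9-16 ALLOC][17-41 FREE]
Op 5: c = malloc(9) -> c = 0; heap: [0-8 ALLOC][9-16 ALLOC][17-41 FREE]
Op 6: free(c) -> (freed c); heap: [0-8 FREE][9-16 ALLOC][17-41 FREE]
Op 7: d = malloc(6) -> d = 0; heap: [0-5 ALLOC][6-8 FREE][9-16 ALLOC][17-41 FREE]
Op 8: free(d) -> (freed d); heap: [0-8 FREE][9-16 ALLOC][17-41 FREE]
Op 9: e = malloc(5) -> e = 0; heap: [0-4 ALLOC][5-8 FREE][9-16 ALLOC][17-41 FREE]
Free blocks: [4 25] total_free=29 largest=25 -> 100*(29-25)/29 = 400/29 ≈ 13.793 -> rounds to 14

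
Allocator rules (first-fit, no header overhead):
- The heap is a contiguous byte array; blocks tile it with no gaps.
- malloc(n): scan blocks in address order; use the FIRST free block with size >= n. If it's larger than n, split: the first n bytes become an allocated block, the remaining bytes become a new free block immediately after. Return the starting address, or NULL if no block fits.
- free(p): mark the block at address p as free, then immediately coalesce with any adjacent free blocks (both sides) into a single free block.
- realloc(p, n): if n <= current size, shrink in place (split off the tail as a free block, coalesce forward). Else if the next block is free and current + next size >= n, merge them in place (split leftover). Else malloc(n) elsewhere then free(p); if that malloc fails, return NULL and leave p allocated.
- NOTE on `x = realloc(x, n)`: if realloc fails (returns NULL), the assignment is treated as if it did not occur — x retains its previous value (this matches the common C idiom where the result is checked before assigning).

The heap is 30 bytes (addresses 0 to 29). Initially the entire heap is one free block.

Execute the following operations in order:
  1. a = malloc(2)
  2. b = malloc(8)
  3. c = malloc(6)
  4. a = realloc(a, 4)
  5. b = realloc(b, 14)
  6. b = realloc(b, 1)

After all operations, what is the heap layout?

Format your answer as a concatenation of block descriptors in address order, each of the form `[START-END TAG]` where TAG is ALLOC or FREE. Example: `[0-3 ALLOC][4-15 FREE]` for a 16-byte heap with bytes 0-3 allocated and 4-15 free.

Answer: [0-1 FREE][2-2 ALLOC][3-9 FREE][10-15 ALLOC][16-19 ALLOC][20-29 FREE]

Derivation:
Op 1: a = malloc(2) -> a = 0; heap: [0-1 ALLOC][2-29 FREE]
Op 2: b = malloc(8) -> b = 2; heap: [0-1 ALLOC][2-9 ALLOC][10-29 FREE]
Op 3: c = malloc(6) -> c = 10; heap: [0-1 ALLOC][2-9 ALLOC][10-15 ALLOC][16-29 FREE]
Op 4: a = realloc(a, 4) -> a = 16; heap: [0-1 FREE][2-9 ALLOC][10-15 ALLOC][16-19 ALLOC][20-29 FREE]
Op 5: b = realloc(b, 14) -> NULL (b unchanged); heap: [0-1 FREE][2-9 ALLOC][10-15 ALLOC][16-19 ALLOC][20-29 FREE]
Op 6: b = realloc(b, 1) -> b = 2; heap: [0-1 FREE][2-2 ALLOC][3-9 FREE][10-15 ALLOC][16-19 ALLOC][20-29 FREE]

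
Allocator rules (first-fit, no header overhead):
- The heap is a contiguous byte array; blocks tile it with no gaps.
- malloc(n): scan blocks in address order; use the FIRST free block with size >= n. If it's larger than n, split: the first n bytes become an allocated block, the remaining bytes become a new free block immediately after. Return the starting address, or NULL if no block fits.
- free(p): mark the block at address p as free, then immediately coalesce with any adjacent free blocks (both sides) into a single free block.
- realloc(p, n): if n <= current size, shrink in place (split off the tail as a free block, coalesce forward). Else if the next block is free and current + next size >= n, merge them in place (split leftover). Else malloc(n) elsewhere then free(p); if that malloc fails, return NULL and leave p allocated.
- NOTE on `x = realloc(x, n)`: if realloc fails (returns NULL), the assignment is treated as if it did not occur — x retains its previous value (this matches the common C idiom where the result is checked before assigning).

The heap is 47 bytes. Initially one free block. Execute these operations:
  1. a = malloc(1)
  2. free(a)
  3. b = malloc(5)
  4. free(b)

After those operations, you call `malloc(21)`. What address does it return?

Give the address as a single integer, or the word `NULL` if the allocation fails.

Answer: 0

Derivation:
Op 1: a = malloc(1) -> a = 0; heap: [0-0 ALLOC][1-46 FREE]
Op 2: free(a) -> (freed a); heap: [0-46 FREE]
Op 3: b = malloc(5) -> b = 0; heap: [0-4 ALLOC][5-46 FREE]
Op 4: free(b) -> (freed b); heap: [0-46 FREE]
malloc(21): first-fit scan over [0-46 FREE] -> 0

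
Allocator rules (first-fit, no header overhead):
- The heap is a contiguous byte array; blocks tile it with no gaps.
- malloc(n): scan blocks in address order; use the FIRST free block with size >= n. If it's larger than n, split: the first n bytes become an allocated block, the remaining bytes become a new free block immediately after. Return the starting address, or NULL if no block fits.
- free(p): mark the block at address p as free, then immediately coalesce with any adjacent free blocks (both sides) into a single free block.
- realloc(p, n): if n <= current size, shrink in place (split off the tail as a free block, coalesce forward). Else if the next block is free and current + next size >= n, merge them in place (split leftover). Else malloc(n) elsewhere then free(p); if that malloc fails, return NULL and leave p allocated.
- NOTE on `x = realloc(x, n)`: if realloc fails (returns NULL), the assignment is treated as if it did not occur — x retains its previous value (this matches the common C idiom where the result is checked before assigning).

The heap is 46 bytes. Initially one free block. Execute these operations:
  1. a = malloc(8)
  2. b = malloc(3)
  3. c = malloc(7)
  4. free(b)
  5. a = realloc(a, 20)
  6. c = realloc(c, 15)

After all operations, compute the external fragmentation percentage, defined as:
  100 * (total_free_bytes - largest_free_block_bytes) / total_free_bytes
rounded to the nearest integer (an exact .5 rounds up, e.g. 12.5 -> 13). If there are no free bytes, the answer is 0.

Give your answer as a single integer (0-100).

Op 1: a = malloc(8) -> a = 0; heap: [0-7 ALLOC][8-45 FREE]
Op 2: b = malloc(3) -> b = 8; heap: [0-7 ALLOC][8-10 ALLOC][11-45 FREE]
Op 3: c = malloc(7) -> c = 11; heap: [0-7 ALLOC][8-10 ALLOC][11-17 ALLOC][18-45 FREE]
Op 4: free(b) -> (freed b); heap: [0-7 ALLOC][8-10 FREE][11-17 ALLOC][18-45 FREE]
Op 5: a = realloc(a, 20) -> a = 18; heap: [0-10 FREE][11-17 ALLOC][18-37 ALLOC][38-45 FREE]
Op 6: c = realloc(c, 15) -> NULL (c unchanged); heap: [0-10 FREE][11-17 ALLOC][18-37 ALLOC][38-45 FREE]
Free blocks: [11 8] total_free=19 largest=11 -> 100*(19-11)/19 = 800/19 ≈ 42.105 -> rounds to 42

Answer: 42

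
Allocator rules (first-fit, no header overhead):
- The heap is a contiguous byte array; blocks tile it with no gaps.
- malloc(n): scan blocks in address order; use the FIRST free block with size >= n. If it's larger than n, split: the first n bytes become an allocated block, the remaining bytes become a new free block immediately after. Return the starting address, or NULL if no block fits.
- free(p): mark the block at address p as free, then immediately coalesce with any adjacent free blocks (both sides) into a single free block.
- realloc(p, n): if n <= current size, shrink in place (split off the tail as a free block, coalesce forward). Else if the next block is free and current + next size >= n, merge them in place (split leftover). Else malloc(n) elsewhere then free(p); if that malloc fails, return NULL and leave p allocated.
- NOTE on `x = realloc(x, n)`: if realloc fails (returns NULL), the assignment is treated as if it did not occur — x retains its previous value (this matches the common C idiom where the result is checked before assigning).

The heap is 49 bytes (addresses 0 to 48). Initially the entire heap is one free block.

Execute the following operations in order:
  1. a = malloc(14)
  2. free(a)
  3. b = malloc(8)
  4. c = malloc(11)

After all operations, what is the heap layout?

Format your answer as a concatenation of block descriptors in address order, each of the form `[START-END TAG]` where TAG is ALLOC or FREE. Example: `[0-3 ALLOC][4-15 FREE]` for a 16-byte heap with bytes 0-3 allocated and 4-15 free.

Answer: [0-7 ALLOC][8-18 ALLOC][19-48 FREE]

Derivation:
Op 1: a = malloc(14) -> a = 0; heap: [0-13 ALLOC][14-48 FREE]
Op 2: free(a) -> (freed a); heap: [0-48 FREE]
Op 3: b = malloc(8) -> b = 0; heap: [0-7 ALLOC][8-48 FREE]
Op 4: c = malloc(11) -> c = 8; heap: [0-7 ALLOC][8-18 ALLOC][19-48 FREE]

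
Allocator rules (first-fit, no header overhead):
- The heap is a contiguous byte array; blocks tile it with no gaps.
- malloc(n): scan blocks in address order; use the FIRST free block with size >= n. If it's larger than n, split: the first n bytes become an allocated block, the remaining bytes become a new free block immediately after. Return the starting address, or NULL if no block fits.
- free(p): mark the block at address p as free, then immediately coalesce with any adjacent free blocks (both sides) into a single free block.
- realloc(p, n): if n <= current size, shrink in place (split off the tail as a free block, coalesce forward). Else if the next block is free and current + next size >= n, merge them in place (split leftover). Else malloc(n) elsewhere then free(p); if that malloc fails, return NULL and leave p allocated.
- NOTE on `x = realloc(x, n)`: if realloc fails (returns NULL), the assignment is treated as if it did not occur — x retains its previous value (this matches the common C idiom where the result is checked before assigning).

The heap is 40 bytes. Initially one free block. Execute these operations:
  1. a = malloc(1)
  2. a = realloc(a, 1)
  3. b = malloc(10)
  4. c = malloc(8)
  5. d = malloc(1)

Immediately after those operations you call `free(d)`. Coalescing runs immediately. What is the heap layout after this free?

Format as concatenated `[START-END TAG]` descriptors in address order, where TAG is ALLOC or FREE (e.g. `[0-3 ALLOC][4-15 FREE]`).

Answer: [0-0 ALLOC][1-10 ALLOC][11-18 ALLOC][19-39 FREE]

Derivation:
Op 1: a = malloc(1) -> a = 0; heap: [0-0 ALLOC][1-39 FREE]
Op 2: a = realloc(a, 1) -> a = 0; heap: [0-0 ALLOC][1-39 FREE]
Op 3: b = malloc(10) -> b = 1; heap: [0-0 ALLOC][1-10 ALLOC][11-39 FREE]
Op 4: c = malloc(8) -> c = 11; heap: [0-0 ALLOC][1-10 ALLOC][11-18 ALLOC][19-39 FREE]
Op 5: d = malloc(1) -> d = 19; heap: [0-0 ALLOC][1-10 ALLOC][11-18 ALLOC][19-19 ALLOC][20-39 FREE]
free(d): d = 19 -> block [19-19 ALLOC]; mark free, coalesce with adjacent free neighbors -> [0-0 ALLOC][1-10 ALLOC][11-18 ALLOC][19-39 FREE]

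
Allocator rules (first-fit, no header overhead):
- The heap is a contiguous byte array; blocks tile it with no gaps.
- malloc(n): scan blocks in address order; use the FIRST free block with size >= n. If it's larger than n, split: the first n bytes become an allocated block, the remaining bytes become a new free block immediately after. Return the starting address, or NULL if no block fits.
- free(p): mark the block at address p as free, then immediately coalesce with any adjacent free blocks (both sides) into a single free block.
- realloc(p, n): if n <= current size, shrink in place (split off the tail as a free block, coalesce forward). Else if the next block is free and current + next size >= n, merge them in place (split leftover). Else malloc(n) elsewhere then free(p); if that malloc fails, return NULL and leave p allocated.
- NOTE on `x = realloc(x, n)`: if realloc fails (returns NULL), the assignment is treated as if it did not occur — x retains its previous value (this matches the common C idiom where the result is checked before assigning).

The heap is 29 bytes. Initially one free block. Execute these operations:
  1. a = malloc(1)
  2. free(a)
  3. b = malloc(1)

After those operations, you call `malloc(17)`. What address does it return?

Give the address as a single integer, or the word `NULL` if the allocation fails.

Op 1: a = malloc(1) -> a = 0; heap: [0-0 ALLOC][1-28 FREE]
Op 2: free(a) -> (freed a); heap: [0-28 FREE]
Op 3: b = malloc(1) -> b = 0; heap: [0-0 ALLOC][1-28 FREE]
malloc(17): first-fit scan over [0-0 ALLOC][1-28 FREE] -> 1

Answer: 1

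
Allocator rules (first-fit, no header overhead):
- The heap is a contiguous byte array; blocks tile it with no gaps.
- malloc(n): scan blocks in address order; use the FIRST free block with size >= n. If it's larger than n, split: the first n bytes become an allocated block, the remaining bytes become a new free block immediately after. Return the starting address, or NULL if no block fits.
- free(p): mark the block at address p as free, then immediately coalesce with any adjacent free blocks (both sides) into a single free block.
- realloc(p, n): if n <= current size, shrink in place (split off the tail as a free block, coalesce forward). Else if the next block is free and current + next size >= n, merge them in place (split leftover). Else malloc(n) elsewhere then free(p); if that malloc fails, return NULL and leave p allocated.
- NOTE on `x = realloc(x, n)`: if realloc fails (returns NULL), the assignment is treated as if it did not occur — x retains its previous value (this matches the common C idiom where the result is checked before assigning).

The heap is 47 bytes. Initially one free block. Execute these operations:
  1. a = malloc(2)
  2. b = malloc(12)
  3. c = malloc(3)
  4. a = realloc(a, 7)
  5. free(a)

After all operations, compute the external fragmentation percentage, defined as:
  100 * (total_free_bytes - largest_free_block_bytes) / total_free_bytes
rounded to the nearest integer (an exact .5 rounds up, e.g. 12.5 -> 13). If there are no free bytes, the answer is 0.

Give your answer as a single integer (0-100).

Answer: 6

Derivation:
Op 1: a = malloc(2) -> a = 0; heap: [0-1 ALLOC][2-46 FREE]
Op 2: b = malloc(12) -> b = 2; heap: [0-1 ALLOC][2-13 ALLOC][14-46 FREE]
Op 3: c = malloc(3) -> c = 14; heap: [0-1 ALLOC][2-13 ALLOC][14-16 ALLOC][17-46 FREE]
Op 4: a = realloc(a, 7) -> a = 17; heap: [0-1 FREE][2-13 ALLOC][14-16 ALLOC][17-23 ALLOC][24-46 FREE]
Op 5: free(a) -> (freed a); heap: [0-1 FREE][2-13 ALLOC][14-16 ALLOC][17-46 FREE]
Free blocks: [2 30] total_free=32 largest=30 -> 100*(32-30)/32 = 200/32 = 6.25 -> rounds to 6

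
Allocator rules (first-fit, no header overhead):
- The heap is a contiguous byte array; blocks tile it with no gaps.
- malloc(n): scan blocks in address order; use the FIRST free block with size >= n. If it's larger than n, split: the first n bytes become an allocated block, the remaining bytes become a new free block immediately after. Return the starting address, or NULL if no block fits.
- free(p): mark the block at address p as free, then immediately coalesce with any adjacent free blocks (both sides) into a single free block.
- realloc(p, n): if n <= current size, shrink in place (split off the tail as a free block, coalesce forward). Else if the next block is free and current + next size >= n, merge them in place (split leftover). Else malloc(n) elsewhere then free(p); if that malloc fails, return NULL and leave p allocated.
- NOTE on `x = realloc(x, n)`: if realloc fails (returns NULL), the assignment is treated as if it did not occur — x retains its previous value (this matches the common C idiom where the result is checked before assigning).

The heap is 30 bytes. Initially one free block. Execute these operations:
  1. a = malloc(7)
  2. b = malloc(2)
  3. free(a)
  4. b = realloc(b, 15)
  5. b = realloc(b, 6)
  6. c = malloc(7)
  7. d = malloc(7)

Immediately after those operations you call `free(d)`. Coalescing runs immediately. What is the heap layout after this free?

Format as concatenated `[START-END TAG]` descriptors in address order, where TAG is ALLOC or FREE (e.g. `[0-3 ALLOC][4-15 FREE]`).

Op 1: a = malloc(7) -> a = 0; heap: [0-6 ALLOC][7-29 FREE]
Op 2: b = malloc(2) -> b = 7; heap: [0-6 ALLOC][7-8 ALLOC][9-29 FREE]
Op 3: free(a) -> (freed a); heap: [0-6 FREE][7-8 ALLOC][9-29 FREE]
Op 4: b = realloc(b, 15) -> b = 7; heap: [0-6 FREE][7-21 ALLOC][22-29 FREE]
Op 5: b = realloc(b, 6) -> b = 7; heap: [0-6 FREE][7-12 ALLOC][13-29 FREE]
Op 6: c = malloc(7) -> c = 0; heap: [0-6 ALLOC][7-12 ALLOC][13-29 FREE]
Op 7: d = malloc(7) -> d = 13; heap: [0-6 ALLOC][7-12 ALLOC][13-19 ALLOC][20-29 FREE]
free(d): d = 13 -> block [13-19 ALLOC]; mark free, coalesce with adjacent free neighbors -> [0-6 ALLOC][7-12 ALLOC][13-29 FREE]

Answer: [0-6 ALLOC][7-12 ALLOC][13-29 FREE]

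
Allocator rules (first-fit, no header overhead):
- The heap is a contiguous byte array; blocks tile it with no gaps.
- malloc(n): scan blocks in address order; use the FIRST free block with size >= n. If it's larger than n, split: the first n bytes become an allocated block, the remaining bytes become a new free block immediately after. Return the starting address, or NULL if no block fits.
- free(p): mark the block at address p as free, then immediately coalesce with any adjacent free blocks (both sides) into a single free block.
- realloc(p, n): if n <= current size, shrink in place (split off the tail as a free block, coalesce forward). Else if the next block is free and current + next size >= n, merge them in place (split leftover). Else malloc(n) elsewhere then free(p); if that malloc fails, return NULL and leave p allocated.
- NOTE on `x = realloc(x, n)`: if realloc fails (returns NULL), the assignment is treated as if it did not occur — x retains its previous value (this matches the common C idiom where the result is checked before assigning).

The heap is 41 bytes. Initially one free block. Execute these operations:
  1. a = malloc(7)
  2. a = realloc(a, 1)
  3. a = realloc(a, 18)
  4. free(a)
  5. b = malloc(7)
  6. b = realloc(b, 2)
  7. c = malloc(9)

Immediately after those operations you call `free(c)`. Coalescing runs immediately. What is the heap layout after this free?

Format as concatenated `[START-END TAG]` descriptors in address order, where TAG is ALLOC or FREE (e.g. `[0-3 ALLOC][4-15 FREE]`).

Op 1: a = malloc(7) -> a = 0; heap: [0-6 ALLOC][7-40 FREE]
Op 2: a = realloc(a, 1) -> a = 0; heap: [0-0 ALLOC][1-40 FREE]
Op 3: a = realloc(a, 18) -> a = 0; heap: [0-17 ALLOC][18-40 FREE]
Op 4: free(a) -> (freed a); heap: [0-40 FREE]
Op 5: b = malloc(7) -> b = 0; heap: [0-6 ALLOC][7-40 FREE]
Op 6: b = realloc(b, 2) -> b = 0; heap: [0-1 ALLOC][2-40 FREE]
Op 7: c = malloc(9) -> c = 2; heap: [0-1 ALLOC][2-10 ALLOC][11-40 FREE]
free(c): c = 2 -> block [2-10 ALLOC]; mark free, coalesce with adjacent free neighbors -> [0-1 ALLOC][2-40 FREE]

Answer: [0-1 ALLOC][2-40 FREE]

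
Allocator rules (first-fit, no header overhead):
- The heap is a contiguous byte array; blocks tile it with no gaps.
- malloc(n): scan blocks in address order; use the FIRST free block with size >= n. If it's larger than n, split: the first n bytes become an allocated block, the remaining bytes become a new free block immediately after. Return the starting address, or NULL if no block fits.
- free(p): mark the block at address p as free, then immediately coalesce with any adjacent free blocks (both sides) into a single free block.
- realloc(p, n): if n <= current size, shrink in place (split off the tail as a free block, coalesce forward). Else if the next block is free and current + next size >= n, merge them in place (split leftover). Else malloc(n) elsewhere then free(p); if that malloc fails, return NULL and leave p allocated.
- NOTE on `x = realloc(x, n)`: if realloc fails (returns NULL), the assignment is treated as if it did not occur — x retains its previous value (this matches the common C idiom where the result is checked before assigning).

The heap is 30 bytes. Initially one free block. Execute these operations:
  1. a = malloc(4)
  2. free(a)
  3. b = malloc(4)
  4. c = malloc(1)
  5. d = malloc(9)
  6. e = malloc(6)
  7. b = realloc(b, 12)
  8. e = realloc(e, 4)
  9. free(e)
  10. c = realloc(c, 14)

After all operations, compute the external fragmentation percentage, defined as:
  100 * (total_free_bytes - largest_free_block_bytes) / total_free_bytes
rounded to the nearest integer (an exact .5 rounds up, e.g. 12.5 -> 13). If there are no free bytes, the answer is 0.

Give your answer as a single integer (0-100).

Op 1: a = malloc(4) -> a = 0; heap: [0-3 ALLOC][4-29 FREE]
Op 2: free(a) -> (freed a); heap: [0-29 FREE]
Op 3: b = malloc(4) -> b = 0; heap: [0-3 ALLOC][4-29 FREE]
Op 4: c = malloc(1) -> c = 4; heap: [0-3 ALLOC][4-4 ALLOC][5-29 FREE]
Op 5: d = malloc(9) -> d = 5; heap: [0-3 ALLOC][4-4 ALLOC][5-13 ALLOC][14-29 FREE]
Op 6: e = malloc(6) -> e = 14; heap: [0-3 ALLOC][4-4 ALLOC][5-13 ALLOC][14-19 ALLOC][20-29 FREE]
Op 7: b = realloc(b, 12) -> NULL (b unchanged); heap: [0-3 ALLOC][4-4 ALLOC][5-13 ALLOC][14-19 ALLOC][20-29 FREE]
Op 8: e = realloc(e, 4) -> e = 14; heap: [0-3 ALLOC][4-4 ALLOC][5-13 ALLOC][14-17 ALLOC][18-29 FREE]
Op 9: free(e) -> (freed e); heap: [0-3 ALLOC][4-4 ALLOC][5-13 ALLOC][14-29 FREE]
Op 10: c = realloc(c, 14) -> c = 14; heap: [0-3 ALLOC][4-4 FREE][5-13 ALLOC][14-27 ALLOC][28-29 FREE]
Free blocks: [1 2] total_free=3 largest=2 -> 100*(3-2)/3 = 100/3 ≈ 33.333 -> rounds to 33

Answer: 33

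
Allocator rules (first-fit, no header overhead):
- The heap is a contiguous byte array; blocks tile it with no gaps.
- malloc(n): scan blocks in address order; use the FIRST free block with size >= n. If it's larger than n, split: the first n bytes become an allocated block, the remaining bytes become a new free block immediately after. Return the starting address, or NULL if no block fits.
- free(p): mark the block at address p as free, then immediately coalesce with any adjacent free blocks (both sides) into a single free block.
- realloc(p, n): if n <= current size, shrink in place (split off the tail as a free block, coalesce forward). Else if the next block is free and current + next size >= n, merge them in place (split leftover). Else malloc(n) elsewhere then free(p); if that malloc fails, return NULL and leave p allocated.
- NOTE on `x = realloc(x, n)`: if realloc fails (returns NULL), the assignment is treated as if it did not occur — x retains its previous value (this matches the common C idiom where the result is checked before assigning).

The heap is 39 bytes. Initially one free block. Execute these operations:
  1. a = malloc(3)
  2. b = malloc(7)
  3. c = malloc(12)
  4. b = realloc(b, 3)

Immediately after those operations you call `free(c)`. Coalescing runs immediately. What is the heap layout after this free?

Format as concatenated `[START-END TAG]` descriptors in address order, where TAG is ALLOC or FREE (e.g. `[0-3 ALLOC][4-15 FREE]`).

Op 1: a = malloc(3) -> a = 0; heap: [0-2 ALLOC][3-38 FREE]
Op 2: b = malloc(7) -> b = 3; heap: [0-2 ALLOC][3-9 ALLOC][10-38 FREE]
Op 3: c = malloc(12) -> c = 10; heap: [0-2 ALLOC][3-9 ALLOC][10-21 ALLOC][22-38 FREE]
Op 4: b = realloc(b, 3) -> b = 3; heap: [0-2 ALLOC][3-5 ALLOC][6-9 FREE][10-21 ALLOC][22-38 FREE]
free(c): c = 10 -> block [10-21 ALLOC]; mark free, coalesce with adjacent free neighbors -> [0-2 ALLOC][3-5 ALLOC][6-38 FREE]

Answer: [0-2 ALLOC][3-5 ALLOC][6-38 FREE]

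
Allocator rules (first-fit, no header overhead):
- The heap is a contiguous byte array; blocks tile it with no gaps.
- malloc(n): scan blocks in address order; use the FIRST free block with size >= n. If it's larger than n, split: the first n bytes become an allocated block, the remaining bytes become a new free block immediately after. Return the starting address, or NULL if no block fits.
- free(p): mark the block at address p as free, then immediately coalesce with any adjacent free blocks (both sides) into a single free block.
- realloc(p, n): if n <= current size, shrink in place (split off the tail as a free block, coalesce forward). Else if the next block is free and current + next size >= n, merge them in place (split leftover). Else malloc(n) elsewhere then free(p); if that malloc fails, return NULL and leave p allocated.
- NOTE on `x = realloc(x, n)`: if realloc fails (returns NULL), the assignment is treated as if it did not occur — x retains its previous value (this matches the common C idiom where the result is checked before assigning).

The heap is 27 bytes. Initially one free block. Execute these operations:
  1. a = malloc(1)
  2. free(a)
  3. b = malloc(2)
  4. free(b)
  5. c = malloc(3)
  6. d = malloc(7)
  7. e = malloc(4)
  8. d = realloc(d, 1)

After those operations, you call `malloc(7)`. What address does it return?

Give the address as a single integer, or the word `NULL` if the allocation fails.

Answer: 14

Derivation:
Op 1: a = malloc(1) -> a = 0; heap: [0-0 ALLOC][1-26 FREE]
Op 2: free(a) -> (freed a); heap: [0-26 FREE]
Op 3: b = malloc(2) -> b = 0; heap: [0-1 ALLOC][2-26 FREE]
Op 4: free(b) -> (freed b); heap: [0-26 FREE]
Op 5: c = malloc(3) -> c = 0; heap: [0-2 ALLOC][3-26 FREE]
Op 6: d = malloc(7) -> d = 3; heap: [0-2 ALLOC][3-9 ALLOC][10-26 FREE]
Op 7: e = malloc(4) -> e = 10; heap: [0-2 ALLOC][3-9 ALLOC][10-13 ALLOC][14-26 FREE]
Op 8: d = realloc(d, 1) -> d = 3; heap: [0-2 ALLOC][3-3 ALLOC][4-9 FREE][10-13 ALLOC][14-26 FREE]
malloc(7): first-fit scan over [0-2 ALLOC][3-3 ALLOC][4-9 FREE][10-13 ALLOC][14-26 FREE] -> 14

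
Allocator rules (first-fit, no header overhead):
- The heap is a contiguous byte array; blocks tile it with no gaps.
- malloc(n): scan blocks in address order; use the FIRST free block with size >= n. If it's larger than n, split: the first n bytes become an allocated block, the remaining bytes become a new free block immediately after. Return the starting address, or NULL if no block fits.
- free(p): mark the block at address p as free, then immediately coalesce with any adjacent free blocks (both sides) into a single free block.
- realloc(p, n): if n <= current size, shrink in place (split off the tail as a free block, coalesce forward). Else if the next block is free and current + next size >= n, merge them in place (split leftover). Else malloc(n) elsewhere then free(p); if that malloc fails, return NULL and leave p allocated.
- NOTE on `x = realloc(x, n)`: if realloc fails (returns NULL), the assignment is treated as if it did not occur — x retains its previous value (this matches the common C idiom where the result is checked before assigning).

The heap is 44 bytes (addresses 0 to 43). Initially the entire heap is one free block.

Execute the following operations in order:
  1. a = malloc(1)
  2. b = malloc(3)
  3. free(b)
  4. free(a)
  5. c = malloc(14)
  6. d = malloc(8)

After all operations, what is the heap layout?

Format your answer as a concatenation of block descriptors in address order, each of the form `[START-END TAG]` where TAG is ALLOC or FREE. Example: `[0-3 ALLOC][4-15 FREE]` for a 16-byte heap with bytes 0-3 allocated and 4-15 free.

Op 1: a = malloc(1) -> a = 0; heap: [0-0 ALLOC][1-43 FREE]
Op 2: b = malloc(3) -> b = 1; heap: [0-0 ALLOC][1-3 ALLOC][4-43 FREE]
Op 3: free(b) -> (freed b); heap: [0-0 ALLOC][1-43 FREE]
Op 4: free(a) -> (freed a); heap: [0-43 FREE]
Op 5: c = malloc(14) -> c = 0; heap: [0-13 ALLOC][14-43 FREE]
Op 6: d = malloc(8) -> d = 14; heap: [0-13 ALLOC][14-21 ALLOC][22-43 FREE]

Answer: [0-13 ALLOC][14-21 ALLOC][22-43 FREE]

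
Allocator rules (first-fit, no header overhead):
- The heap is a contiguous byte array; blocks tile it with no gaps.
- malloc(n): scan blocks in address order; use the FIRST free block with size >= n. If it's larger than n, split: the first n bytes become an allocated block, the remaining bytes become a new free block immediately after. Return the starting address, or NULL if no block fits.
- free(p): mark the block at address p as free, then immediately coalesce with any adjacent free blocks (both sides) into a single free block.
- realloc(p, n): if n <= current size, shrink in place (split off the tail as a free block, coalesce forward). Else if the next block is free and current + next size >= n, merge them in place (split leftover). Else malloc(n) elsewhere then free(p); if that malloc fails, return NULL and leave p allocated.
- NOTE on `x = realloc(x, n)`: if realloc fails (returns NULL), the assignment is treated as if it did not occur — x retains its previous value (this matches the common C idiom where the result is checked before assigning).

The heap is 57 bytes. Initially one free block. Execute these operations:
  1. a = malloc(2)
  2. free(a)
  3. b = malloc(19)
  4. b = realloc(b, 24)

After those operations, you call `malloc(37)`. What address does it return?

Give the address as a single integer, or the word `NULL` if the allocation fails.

Answer: NULL

Derivation:
Op 1: a = malloc(2) -> a = 0; heap: [0-1 ALLOC][2-56 FREE]
Op 2: free(a) -> (freed a); heap: [0-56 FREE]
Op 3: b = malloc(19) -> b = 0; heap: [0-18 ALLOC][19-56 FREE]
Op 4: b = realloc(b, 24) -> b = 0; heap: [0-23 ALLOC][24-56 FREE]
malloc(37): first-fit scan over [0-23 ALLOC][24-56 FREE] -> NULL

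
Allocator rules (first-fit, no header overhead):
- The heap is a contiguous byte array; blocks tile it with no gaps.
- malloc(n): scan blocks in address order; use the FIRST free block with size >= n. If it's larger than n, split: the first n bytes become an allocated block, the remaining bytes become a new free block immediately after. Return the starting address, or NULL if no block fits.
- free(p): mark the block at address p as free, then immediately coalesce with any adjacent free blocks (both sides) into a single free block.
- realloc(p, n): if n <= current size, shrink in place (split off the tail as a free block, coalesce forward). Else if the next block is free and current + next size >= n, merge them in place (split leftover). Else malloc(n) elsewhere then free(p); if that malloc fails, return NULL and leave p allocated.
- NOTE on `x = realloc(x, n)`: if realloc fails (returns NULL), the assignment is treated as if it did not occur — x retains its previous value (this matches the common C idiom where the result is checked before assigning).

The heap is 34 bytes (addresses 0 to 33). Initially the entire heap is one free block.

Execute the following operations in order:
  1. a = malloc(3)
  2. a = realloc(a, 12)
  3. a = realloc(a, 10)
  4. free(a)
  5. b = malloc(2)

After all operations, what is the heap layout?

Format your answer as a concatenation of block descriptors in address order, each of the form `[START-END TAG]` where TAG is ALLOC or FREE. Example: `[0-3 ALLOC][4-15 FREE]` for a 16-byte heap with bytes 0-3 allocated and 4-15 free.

Answer: [0-1 ALLOC][2-33 FREE]

Derivation:
Op 1: a = malloc(3) -> a = 0; heap: [0-2 ALLOC][3-33 FREE]
Op 2: a = realloc(a, 12) -> a = 0; heap: [0-11 ALLOC][12-33 FREE]
Op 3: a = realloc(a, 10) -> a = 0; heap: [0-9 ALLOC][10-33 FREE]
Op 4: free(a) -> (freed a); heap: [0-33 FREE]
Op 5: b = malloc(2) -> b = 0; heap: [0-1 ALLOC][2-33 FREE]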